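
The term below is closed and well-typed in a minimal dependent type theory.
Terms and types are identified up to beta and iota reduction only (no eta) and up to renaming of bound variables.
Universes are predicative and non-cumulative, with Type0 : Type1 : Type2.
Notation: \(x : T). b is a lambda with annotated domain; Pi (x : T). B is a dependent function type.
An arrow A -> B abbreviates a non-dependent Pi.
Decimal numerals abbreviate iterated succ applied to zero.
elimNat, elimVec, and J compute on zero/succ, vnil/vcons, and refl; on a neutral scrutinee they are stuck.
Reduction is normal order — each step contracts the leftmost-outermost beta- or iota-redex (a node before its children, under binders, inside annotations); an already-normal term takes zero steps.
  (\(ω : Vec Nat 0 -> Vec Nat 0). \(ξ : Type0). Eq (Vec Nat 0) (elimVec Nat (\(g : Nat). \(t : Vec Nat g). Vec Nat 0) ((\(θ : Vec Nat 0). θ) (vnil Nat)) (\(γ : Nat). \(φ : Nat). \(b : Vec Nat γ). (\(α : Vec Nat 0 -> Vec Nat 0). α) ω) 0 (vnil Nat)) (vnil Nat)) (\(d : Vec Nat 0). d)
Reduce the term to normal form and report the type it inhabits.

reduced normal form:
  \(ω : Type0). Eq (Vec Nat 0) (vnil Nat) (vnil Nat)
inferred type:
  Type0 -> Type0


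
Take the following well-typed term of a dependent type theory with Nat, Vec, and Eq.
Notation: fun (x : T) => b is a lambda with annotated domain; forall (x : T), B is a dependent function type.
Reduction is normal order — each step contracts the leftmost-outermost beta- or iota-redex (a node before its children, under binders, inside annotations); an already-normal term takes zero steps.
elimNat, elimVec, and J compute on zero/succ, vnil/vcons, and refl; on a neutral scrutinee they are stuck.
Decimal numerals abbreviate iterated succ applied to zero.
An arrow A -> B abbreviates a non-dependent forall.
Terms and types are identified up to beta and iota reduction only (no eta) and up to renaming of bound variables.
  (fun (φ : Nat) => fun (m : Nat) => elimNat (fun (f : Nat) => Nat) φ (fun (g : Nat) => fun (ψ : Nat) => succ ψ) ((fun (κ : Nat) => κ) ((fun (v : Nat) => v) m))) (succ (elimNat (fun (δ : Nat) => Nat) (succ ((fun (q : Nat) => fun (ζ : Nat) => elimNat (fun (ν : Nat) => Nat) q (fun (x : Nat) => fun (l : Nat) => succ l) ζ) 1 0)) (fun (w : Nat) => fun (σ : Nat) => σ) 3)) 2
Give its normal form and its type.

normal form:
  5
the term's type:
  Nat


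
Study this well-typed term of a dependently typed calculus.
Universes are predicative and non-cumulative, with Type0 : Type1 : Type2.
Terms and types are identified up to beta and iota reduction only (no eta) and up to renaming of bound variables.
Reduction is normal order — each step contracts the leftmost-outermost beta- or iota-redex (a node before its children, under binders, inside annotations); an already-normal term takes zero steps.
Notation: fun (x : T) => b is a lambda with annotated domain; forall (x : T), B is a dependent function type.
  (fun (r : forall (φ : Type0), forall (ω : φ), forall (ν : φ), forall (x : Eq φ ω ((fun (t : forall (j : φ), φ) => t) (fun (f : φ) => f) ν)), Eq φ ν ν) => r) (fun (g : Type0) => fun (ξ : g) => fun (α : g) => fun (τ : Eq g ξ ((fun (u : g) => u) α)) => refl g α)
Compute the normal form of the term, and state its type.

resulting normal form:
  fun (r : Type0) => fun (φ : r) => fun (ω : r) => fun (ν : Eq r φ ω) => refl r ω
type:
  forall (r : Type0), forall (φ : r), forall (ω : r), forall (ν : Eq r φ ω), Eq r ω ω
observation: the first redex contracted is a beta-redex; the normal form is reached in 2 normal-order steps.


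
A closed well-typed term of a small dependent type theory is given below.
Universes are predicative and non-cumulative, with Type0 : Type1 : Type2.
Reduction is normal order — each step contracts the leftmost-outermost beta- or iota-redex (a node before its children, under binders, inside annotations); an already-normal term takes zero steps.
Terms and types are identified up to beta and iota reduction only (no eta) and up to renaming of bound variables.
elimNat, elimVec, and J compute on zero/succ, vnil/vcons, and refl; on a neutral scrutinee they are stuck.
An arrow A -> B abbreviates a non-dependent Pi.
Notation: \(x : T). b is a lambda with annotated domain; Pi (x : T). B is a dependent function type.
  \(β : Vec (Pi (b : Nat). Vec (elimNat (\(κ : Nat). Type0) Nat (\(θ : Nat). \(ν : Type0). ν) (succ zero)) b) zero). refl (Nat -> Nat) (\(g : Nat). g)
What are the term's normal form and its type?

reduced normal form:
  \(β : Vec (Pi (b : Nat). Vec Nat b) zero). refl (Nat -> Nat) (\(κ : Nat). κ)
inferred type:
  Vec (Pi (β : Nat). Vec Nat β) zero -> Eq (Nat -> Nat) (\(b : Nat). b) (\(κ : Nat). κ)
observation: the term reaches its normal form after 4 normal-order steps.


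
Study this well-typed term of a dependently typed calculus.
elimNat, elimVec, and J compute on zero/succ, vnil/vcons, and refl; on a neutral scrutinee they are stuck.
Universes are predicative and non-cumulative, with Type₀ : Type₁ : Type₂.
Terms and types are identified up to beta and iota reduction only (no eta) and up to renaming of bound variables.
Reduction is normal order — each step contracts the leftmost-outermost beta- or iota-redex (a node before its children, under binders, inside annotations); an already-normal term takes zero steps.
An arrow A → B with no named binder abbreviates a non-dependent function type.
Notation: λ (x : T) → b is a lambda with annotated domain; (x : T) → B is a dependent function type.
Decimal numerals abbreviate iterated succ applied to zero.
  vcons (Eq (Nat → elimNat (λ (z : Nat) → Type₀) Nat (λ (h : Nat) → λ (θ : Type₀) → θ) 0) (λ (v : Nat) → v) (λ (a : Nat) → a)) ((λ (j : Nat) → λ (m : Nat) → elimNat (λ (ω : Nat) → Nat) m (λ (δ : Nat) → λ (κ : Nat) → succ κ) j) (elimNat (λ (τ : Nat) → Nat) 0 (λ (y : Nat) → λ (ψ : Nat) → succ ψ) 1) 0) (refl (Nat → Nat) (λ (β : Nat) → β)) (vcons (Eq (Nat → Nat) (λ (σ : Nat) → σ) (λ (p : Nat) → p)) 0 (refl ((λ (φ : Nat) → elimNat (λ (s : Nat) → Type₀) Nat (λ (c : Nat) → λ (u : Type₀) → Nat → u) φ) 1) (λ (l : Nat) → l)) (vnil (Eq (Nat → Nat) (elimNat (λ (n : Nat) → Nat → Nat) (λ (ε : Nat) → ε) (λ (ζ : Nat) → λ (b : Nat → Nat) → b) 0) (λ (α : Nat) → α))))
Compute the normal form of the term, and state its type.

normal form:
  vcons (Eq (Nat → Nat) (λ (z : Nat) → z) (λ (h : Nat) → h)) 1 (refl (Nat → Nat) (λ (θ : Nat) → θ)) (vcons (Eq (Nat → Nat) (λ (v : Nat) → v) (λ (a : Nat) → a)) 0 (refl (Nat → Nat) (λ (j : Nat) → j)) (vnil (Eq (Nat → Nat) (λ (m : Nat) → m) (λ (ω : Nat) → ω))))
type:
  Vec (Eq (Nat → Nat) (λ (z : Nat) → z) (λ (h : Nat) → h)) 2


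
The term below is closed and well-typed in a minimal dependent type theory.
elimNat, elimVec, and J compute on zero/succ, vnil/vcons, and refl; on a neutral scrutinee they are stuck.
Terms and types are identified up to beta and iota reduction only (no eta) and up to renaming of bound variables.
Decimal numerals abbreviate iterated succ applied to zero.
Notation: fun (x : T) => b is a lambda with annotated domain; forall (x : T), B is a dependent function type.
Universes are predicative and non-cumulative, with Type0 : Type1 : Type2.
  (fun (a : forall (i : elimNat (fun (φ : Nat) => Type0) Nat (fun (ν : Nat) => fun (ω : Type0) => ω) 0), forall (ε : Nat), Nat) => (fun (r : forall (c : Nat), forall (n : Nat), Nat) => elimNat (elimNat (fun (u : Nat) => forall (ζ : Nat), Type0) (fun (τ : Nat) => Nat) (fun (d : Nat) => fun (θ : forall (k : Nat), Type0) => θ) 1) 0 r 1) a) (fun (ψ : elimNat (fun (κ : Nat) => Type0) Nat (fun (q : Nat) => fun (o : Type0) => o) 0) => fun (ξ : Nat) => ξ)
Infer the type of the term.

inferred type:
  Nat


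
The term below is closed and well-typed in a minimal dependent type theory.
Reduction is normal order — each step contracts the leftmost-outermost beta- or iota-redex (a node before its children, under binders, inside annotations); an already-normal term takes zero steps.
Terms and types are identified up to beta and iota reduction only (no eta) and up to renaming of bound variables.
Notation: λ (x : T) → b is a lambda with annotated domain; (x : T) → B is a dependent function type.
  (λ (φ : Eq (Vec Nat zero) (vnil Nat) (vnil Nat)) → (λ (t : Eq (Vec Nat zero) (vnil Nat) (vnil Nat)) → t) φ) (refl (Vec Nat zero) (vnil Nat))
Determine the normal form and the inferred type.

reduced normal form:
  refl (Vec Nat zero) (vnil Nat)
inferred type:
  Eq (Vec Nat zero) (vnil Nat) (vnil Nat)
observation: 2 normal-order steps normalize the term, beginning with a beta-redex.


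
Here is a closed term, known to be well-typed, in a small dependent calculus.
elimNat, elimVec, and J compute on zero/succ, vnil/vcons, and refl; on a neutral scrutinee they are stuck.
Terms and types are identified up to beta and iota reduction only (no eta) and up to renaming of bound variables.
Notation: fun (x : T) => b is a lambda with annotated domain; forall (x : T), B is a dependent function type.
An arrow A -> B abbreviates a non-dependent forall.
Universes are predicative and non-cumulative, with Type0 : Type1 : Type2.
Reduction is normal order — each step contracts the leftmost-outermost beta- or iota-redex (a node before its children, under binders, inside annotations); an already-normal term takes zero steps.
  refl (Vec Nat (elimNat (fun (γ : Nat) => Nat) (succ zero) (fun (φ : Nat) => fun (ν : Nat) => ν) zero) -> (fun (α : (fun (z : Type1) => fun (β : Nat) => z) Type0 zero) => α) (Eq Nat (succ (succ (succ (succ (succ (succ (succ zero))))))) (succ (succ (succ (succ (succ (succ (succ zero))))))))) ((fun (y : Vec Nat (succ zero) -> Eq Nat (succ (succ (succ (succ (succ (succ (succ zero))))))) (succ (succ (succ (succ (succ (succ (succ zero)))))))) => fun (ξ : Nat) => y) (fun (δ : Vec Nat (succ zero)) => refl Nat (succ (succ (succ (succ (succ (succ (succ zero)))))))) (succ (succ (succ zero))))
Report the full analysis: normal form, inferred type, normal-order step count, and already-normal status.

reduced normal form:
  refl (Vec Nat (succ zero) -> Eq Nat (succ (succ (succ (succ (succ (succ (succ zero))))))) (succ (succ (succ (succ (succ (succ (succ zero)))))))) (fun (γ : Vec Nat (succ zero)) => refl Nat (succ (succ (succ (succ (succ (succ (succ zero))))))))
inferred type:
  Eq (Vec Nat (succ zero) -> Eq Nat (succ (succ (succ (succ (succ (succ (succ zero))))))) (succ (succ (succ (succ (succ (succ (succ zero)))))))) (fun (γ : Vec Nat (succ zero)) => refl Nat (succ (succ (succ (succ (succ (succ (succ zero)))))))) (fun (φ : Vec Nat (succ zero)) => refl Nat (succ (succ (succ (succ (succ (succ (succ zero))))))))
normal-order step count: 4
term was already normal: no
first redex: an elimNat iota-redex


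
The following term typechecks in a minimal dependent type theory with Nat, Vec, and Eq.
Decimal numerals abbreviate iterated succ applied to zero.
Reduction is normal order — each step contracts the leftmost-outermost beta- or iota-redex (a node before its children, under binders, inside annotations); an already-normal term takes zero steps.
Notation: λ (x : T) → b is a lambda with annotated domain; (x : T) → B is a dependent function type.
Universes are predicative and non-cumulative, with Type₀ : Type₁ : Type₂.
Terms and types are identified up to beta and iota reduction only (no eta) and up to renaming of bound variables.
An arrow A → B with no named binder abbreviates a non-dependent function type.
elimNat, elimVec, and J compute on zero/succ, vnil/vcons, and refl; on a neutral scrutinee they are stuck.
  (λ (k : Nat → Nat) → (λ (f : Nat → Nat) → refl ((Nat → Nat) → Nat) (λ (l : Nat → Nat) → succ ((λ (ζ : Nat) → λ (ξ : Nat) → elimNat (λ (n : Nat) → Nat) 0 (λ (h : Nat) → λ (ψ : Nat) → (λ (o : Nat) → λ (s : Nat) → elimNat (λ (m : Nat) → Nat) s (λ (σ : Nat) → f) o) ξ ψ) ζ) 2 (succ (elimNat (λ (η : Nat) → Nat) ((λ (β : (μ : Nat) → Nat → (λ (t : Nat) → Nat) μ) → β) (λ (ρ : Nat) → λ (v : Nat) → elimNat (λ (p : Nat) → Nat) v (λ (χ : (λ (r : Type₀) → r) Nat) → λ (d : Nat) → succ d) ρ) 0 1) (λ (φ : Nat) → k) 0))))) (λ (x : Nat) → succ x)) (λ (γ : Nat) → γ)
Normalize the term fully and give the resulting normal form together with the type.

reduced normal form:
  refl ((Nat → Nat) → Nat) (λ (k : Nat → Nat) → 5)
inferred type:
  Eq ((Nat → Nat) → Nat) (λ (k : Nat → Nat) → 5) (λ (f : Nat → Nat) → 5)
observation: contracting a beta-redex first, the term normalizes in 39 steps.


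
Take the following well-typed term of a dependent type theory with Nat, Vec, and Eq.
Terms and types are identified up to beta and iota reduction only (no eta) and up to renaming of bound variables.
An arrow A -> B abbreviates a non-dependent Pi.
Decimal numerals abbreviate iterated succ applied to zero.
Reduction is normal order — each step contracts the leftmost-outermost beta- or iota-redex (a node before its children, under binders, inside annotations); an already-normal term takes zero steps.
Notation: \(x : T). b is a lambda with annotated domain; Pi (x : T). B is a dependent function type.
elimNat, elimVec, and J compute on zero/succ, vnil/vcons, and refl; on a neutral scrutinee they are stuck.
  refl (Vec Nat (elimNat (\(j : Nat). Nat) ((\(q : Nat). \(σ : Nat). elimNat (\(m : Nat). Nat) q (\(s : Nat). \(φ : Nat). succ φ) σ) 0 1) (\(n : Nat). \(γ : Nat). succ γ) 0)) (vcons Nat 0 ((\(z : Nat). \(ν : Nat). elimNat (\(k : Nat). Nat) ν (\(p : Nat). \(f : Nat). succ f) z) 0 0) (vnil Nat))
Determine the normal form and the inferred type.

reduced normal form:
  refl (Vec Nat 1) (vcons Nat 0 0 (vnil Nat))
inferred type:
  Eq (Vec Nat 1) (vcons Nat 0 0 (vnil Nat)) (vcons Nat 0 0 (vnil Nat))


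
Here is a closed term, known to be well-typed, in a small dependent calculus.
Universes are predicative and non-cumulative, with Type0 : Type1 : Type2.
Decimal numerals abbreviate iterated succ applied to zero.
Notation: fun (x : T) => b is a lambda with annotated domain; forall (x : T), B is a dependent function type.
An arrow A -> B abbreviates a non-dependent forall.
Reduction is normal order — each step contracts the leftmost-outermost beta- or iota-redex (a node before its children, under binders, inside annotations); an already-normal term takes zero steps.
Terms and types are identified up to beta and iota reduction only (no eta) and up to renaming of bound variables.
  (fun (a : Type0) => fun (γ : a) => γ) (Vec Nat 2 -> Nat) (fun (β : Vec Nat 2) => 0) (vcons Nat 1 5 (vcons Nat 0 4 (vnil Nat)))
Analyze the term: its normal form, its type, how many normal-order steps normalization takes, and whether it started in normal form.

resulting normal form:
  0
inferred type:
  Nat
reduction steps (normal order): 3
already normal: no
first contracted redex: a beta-redex


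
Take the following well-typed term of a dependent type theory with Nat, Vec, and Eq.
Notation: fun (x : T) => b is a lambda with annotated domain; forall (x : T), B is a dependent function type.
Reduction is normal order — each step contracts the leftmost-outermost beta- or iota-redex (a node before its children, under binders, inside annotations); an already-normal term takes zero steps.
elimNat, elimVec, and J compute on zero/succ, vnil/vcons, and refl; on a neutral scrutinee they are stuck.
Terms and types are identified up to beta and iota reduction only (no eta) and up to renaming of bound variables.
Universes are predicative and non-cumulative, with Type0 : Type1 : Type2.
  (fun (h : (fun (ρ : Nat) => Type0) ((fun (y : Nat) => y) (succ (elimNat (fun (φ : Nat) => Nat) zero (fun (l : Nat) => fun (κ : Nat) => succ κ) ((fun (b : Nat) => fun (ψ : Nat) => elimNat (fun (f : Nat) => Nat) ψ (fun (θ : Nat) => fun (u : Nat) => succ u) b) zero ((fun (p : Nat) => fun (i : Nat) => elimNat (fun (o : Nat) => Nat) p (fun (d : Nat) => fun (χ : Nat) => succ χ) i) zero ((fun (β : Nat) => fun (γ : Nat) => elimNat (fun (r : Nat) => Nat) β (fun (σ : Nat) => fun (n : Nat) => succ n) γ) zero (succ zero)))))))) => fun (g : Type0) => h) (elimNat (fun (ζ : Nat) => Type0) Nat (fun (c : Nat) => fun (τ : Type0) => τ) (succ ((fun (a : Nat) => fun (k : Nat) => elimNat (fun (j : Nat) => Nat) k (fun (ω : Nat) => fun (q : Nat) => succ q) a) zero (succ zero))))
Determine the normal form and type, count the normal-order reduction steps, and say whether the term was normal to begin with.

normal form:
  fun (h : Type0) => Nat
type:
  forall (h : Type0), Type0
reduction steps (normal order): 11
already normal: no
first redex: a beta-redex


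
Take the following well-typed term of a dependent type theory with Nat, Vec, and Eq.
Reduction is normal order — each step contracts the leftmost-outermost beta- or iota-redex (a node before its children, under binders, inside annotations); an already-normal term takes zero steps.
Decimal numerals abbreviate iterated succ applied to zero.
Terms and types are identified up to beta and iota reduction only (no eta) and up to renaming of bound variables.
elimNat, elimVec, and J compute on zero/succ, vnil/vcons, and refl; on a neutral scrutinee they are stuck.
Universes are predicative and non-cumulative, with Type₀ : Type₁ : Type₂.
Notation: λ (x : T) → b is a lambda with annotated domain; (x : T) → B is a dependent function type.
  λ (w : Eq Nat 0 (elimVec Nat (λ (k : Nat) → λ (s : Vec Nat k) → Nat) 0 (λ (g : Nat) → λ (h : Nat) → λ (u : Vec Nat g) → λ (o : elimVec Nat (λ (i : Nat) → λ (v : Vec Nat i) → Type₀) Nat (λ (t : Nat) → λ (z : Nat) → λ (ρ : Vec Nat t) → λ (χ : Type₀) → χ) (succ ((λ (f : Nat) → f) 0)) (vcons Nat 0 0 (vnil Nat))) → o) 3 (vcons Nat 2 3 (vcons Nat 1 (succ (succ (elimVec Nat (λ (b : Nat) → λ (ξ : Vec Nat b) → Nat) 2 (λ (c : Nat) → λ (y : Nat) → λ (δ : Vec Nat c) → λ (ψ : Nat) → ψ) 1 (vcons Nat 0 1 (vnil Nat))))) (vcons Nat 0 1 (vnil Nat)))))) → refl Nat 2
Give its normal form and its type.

resulting normal form:
  λ (w : Eq Nat 0 0) → refl Nat 2
inferred type:
  (w : Eq Nat 0 0) → Eq Nat 2 2
observation: contracting an elimVec iota-redex first, the term normalizes in 16 steps.


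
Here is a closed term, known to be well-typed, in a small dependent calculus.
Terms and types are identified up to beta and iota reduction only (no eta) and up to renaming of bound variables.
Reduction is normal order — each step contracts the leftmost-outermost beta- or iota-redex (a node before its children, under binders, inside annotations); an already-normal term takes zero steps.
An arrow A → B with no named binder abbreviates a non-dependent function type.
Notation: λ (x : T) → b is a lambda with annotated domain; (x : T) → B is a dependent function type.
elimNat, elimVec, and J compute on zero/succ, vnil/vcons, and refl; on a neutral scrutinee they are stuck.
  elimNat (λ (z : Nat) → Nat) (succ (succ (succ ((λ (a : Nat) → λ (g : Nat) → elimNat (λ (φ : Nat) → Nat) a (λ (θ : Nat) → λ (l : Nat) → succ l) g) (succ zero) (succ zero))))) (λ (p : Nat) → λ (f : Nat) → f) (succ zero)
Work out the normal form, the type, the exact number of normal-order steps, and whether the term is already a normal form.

normal form:
  succ (succ (succ (succ (succ zero))))
type:
  Nat
steps to reach normal form (normal order): 10
already normal: no
first redex: an elimNat iota-redex


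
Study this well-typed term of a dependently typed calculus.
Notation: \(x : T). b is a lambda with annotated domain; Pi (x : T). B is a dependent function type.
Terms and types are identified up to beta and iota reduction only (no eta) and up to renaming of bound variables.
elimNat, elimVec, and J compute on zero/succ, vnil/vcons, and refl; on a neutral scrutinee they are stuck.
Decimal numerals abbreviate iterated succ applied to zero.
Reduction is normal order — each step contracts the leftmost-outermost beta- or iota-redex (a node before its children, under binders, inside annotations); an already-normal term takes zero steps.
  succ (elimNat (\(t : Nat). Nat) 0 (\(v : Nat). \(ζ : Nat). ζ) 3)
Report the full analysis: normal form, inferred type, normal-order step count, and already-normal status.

normal form:
  1
type:
  Nat
steps to reach normal form (normal order): 10
term was already normal: no
first contracted redex: an elimNat iota-redex


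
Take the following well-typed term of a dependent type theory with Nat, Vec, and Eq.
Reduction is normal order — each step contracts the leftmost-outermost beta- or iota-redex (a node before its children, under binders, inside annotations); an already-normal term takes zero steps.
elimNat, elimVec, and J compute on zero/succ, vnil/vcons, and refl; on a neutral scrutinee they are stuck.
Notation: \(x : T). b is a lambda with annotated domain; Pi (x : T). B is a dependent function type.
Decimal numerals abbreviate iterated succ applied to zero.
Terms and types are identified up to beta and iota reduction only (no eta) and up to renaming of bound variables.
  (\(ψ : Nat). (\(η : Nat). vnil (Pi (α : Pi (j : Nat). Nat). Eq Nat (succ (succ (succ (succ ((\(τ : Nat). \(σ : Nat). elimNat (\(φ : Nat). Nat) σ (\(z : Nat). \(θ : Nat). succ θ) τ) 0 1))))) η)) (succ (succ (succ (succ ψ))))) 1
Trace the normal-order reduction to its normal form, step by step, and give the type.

reduction (normal order):
  (\(ψ : Nat). (\(η : Nat). vnil (Pi (α : Pi (j : Nat). Nat). Eq Nat (succ (succ (succ (succ ((\(τ : Nat). \(σ : Nat). elimNat (\(φ : Nat). Nat) σ (\(z : Nat). \(θ : Nat). succ θ) τ) 0 1))))) η)) (succ (succ (succ (succ ψ))))) 1
  ~> (\(ψ : Nat). vnil (Pi (η : Pi (α : Nat). Nat). Eq Nat (succ (succ (succ (succ ((\(j : Nat). \(τ : Nat). elimNat (\(σ : Nat). Nat) τ (\(φ : Nat). \(z : Nat). succ z) j) 0 1))))) ψ)) 5
  ~> vnil (Pi (ψ : Pi (η : Nat). Nat). Eq Nat (succ (succ (succ (succ ((\(α : Nat). \(j : Nat). elimNat (\(τ : Nat). Nat) j (\(σ : Nat). \(φ : Nat). succ φ) α) 0 1))))) 5)
  ~> vnil (Pi (ψ : Pi (η : Nat). Nat). Eq Nat (succ (succ (succ (succ ((\(α : Nat). elimNat (\(j : Nat). Nat) α (\(τ : Nat). \(σ : Nat). succ σ) 0) 1))))) 5)
  ~> vnil (Pi (ψ : Pi (η : Nat). Nat). Eq Nat (succ (succ (succ (succ (elimNat (\(α : Nat). Nat) 1 (\(j : Nat). \(τ : Nat). succ τ) 0))))) 5)
  ~> vnil (Pi (ψ : Pi (η : Nat). Nat). Eq Nat 5 5)
the term's type:
  Vec (Pi (ψ : Pi (η : Nat). Nat). Eq Nat 5 5) 0


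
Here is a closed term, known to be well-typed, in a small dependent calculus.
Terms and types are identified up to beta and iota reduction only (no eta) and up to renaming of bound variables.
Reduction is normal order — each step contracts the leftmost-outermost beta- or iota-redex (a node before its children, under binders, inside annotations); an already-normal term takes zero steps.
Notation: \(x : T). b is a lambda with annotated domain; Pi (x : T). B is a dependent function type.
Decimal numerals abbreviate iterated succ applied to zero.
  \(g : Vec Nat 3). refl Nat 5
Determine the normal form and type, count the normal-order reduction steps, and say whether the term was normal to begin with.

reduced normal form:
  \(g : Vec Nat 3). refl Nat 5
the term's type:
  Pi (g : Vec Nat 3). Eq Nat 5 5
normal-order step count: 0
term was already normal: yes


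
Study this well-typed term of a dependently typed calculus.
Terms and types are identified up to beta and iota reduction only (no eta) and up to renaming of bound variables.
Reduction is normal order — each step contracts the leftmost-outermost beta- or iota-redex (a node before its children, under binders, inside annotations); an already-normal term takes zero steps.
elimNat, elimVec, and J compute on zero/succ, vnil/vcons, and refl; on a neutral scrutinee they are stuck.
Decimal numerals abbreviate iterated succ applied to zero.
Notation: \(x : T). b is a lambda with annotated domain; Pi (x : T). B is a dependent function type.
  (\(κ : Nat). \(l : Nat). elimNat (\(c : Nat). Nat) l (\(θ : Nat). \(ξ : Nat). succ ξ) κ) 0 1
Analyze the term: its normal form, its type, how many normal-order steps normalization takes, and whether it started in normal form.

reduced normal form:
  1
the term's type:
  Nat
steps to reach normal form (normal order): 3
term was already normal: no
first redex: a beta-redex


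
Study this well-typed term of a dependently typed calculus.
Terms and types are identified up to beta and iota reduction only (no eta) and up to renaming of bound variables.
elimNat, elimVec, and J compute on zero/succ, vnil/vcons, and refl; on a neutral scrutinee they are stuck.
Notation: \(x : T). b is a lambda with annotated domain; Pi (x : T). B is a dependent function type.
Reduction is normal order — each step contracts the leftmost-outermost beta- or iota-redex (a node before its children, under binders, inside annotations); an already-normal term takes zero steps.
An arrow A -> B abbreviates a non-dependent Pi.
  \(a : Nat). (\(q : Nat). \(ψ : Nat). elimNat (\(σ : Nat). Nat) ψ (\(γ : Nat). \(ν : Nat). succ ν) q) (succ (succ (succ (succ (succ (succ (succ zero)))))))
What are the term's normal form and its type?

reduced normal form:
  \(a : Nat). \(q : Nat). succ (succ (succ (succ (succ (succ (succ q))))))
the term's type:
  Nat -> Nat -> Nat
observation: the term reaches its normal form after 23 normal-order steps.


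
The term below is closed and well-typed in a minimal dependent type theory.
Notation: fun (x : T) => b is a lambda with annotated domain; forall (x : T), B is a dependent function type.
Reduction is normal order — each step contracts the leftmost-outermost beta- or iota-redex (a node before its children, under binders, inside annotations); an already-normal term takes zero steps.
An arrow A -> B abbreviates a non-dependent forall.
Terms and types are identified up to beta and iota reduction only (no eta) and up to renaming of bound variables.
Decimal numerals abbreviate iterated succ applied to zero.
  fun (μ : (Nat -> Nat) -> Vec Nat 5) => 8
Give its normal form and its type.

reduced normal form:
  fun (μ : (Nat -> Nat) -> Vec Nat 5) => 8
inferred type:
  ((Nat -> Nat) -> Vec Nat 5) -> Nat


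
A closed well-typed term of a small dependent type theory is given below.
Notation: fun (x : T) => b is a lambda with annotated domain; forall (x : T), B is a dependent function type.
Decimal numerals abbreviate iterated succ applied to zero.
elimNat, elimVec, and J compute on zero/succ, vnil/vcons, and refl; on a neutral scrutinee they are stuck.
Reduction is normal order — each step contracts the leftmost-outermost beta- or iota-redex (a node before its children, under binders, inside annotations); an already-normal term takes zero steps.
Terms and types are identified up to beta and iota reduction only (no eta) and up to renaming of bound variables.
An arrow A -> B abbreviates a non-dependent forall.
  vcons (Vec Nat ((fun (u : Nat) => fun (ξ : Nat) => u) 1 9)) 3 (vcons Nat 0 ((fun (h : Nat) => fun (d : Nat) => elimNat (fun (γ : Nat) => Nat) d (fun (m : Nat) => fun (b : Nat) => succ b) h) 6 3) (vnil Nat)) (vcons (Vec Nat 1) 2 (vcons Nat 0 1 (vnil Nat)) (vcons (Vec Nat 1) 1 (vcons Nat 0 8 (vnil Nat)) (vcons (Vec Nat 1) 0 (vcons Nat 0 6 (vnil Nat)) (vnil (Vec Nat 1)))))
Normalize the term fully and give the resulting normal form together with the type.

reduced normal form:
  vcons (Vec Nat 1) 3 (vcons Nat 0 9 (vnil Nat)) (vcons (Vec Nat 1) 2 (vcons Nat 0 1 (vnil Nat)) (vcons (Vec Nat 1) 1 (vcons Nat 0 8 (vnil Nat)) (vcons (Vec Nat 1) 0 (vcons Nat 0 6 (vnil Nat)) (vnil (Vec Nat 1)))))
the term's type:
  Vec (Vec Nat 1) 4
observation: the leftmost-outermost redex is a beta-redex, and normalization takes 23 steps.


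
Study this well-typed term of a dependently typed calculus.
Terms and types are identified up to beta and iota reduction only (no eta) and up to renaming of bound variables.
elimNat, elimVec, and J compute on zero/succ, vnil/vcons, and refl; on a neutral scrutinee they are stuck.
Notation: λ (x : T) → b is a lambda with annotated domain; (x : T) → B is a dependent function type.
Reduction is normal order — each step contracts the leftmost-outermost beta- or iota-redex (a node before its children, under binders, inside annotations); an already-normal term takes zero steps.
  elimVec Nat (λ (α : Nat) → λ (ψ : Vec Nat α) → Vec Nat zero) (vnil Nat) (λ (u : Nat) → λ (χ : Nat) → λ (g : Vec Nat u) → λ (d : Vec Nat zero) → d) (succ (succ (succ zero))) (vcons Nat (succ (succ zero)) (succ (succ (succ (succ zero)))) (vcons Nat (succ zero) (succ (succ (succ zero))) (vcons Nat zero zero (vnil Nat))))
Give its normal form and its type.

resulting normal form:
  vnil Nat
type:
  Vec Nat zero
observation: the leftmost-outermost redex is an elimVec iota-redex, and normalization takes 16 steps.


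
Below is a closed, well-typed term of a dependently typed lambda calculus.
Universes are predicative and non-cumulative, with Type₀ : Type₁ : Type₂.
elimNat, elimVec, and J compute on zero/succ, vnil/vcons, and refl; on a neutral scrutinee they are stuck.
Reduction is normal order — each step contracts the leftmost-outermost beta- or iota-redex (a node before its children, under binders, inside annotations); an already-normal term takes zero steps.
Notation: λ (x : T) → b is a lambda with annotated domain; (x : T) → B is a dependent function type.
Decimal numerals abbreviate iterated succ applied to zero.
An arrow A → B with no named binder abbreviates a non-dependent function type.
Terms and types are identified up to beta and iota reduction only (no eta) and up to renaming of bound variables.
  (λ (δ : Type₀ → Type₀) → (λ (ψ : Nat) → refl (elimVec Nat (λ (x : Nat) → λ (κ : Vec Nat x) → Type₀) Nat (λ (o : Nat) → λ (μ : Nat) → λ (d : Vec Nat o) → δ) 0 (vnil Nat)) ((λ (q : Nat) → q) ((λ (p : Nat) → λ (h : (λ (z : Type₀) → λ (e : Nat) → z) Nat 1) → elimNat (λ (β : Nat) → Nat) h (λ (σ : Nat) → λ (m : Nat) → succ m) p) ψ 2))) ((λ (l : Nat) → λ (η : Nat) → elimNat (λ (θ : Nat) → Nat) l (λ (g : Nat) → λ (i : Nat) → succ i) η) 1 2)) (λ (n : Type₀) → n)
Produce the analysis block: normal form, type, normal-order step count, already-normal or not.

resulting normal form:
  refl Nat 5
the term's type:
  Eq Nat 5 5
normal-order step count: 25
term was already normal: no
first contracted redex: a beta-redex


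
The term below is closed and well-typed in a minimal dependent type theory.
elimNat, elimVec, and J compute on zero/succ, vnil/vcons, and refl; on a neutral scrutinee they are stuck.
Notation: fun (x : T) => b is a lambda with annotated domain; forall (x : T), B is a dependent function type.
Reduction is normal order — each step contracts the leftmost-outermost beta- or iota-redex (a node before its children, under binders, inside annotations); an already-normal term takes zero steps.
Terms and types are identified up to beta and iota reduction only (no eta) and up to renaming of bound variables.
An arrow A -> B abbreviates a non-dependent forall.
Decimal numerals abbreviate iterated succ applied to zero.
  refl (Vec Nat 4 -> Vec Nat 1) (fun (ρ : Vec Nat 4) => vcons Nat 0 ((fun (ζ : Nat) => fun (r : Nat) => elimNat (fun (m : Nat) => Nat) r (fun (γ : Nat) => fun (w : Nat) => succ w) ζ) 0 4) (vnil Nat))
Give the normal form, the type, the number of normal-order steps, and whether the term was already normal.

normal form:
  refl (Vec Nat 4 -> Vec Nat 1) (fun (ρ : Vec Nat 4) => vcons Nat 0 4 (vnil Nat))
inferred type:
  Eq (Vec Nat 4 -> Vec Nat 1) (fun (ρ : Vec Nat 4) => vcons Nat 0 4 (vnil Nat)) (fun (ζ : Vec Nat 4) => vcons Nat 0 4 (vnil Nat))
normal-order step count: 3
already normal: no
first redex: a beta-redex


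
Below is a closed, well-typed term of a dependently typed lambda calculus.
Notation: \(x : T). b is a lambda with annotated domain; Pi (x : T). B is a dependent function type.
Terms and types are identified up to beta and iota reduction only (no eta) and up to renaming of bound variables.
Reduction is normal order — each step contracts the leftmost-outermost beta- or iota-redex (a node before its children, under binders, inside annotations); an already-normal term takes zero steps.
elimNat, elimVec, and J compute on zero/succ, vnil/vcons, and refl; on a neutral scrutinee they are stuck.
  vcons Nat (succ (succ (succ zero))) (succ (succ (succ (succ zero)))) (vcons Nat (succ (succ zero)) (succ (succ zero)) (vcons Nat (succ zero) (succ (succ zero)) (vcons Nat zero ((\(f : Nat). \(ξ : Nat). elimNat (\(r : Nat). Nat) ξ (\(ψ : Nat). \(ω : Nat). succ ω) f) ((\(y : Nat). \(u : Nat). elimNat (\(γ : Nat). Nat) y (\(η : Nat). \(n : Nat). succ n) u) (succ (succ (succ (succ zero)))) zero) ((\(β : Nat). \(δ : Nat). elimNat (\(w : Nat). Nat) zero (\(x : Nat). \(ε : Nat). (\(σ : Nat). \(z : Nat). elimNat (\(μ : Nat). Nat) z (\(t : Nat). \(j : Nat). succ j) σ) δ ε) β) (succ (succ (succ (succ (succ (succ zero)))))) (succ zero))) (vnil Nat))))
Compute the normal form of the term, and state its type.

resulting normal form:
  vcons Nat (succ (succ (succ zero))) (succ (succ (succ (succ zero)))) (vcons Nat (succ (succ zero)) (succ (succ zero)) (vcons Nat (succ zero) (succ (succ zero)) (vcons Nat zero (succ (succ (succ (succ (succ (succ (succ (succ (succ (succ zero)))))))))) (vnil Nat))))
the term's type:
  Vec Nat (succ (succ (succ (succ zero))))
observation: contracting a beta-redex first, the term normalizes in 75 steps.


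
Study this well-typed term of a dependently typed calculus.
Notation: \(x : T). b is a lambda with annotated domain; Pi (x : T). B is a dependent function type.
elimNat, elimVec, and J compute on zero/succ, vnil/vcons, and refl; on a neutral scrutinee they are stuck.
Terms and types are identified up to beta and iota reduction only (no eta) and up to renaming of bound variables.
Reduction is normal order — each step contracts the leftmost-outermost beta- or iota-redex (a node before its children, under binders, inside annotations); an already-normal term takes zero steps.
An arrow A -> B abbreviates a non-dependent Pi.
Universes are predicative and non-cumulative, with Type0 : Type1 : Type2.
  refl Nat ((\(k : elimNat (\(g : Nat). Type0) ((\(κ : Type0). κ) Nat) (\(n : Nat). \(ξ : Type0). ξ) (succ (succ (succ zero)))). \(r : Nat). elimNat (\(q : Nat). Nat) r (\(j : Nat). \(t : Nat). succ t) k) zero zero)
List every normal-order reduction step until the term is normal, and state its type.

normal-order reduction sequence:
  refl Nat ((\(k : elimNat (\(g : Nat). Type0) ((\(κ : Type0). κ) Nat) (\(n : Nat). \(ξ : Type0). ξ) (succ (succ (succ zero)))). \(r : Nat). elimNat (\(q : Nat). Nat) r (\(j : Nat). \(t : Nat). succ t) k) zero zero)
  ~> refl Nat ((\(k : Nat). elimNat (\(g : Nat). Nat) k (\(κ : Nat). \(n : Nat). succ n) zero) zero)
  ~> refl Nat (elimNat (\(k : Nat). Nat) zero (\(g : Nat). \(κ : Nat). succ κ) zero)
  ~> refl Nat zero
inferred type:
  Eq Nat zero zero


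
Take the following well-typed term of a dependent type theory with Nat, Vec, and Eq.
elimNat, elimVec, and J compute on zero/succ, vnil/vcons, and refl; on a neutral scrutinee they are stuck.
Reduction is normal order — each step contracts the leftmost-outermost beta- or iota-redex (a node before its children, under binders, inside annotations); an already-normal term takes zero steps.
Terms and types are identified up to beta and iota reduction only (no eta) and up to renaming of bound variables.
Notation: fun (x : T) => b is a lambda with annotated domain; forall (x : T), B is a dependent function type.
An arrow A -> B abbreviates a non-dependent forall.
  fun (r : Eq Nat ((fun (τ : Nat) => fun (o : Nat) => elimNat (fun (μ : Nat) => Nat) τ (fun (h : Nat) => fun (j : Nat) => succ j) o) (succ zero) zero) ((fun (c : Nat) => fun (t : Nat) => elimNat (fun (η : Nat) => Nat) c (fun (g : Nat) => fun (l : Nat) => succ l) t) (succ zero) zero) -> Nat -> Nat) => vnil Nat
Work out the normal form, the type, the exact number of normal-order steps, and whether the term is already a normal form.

resulting normal form:
  fun (r : Eq Nat (succ zero) (succ zero) -> Nat -> Nat) => vnil Nat
inferred type:
  (Eq Nat (succ zero) (succ zero) -> Nat -> Nat) -> Vec Nat zero
normal-order step count: 6
started in normal form: no
first redex: a beta-redex


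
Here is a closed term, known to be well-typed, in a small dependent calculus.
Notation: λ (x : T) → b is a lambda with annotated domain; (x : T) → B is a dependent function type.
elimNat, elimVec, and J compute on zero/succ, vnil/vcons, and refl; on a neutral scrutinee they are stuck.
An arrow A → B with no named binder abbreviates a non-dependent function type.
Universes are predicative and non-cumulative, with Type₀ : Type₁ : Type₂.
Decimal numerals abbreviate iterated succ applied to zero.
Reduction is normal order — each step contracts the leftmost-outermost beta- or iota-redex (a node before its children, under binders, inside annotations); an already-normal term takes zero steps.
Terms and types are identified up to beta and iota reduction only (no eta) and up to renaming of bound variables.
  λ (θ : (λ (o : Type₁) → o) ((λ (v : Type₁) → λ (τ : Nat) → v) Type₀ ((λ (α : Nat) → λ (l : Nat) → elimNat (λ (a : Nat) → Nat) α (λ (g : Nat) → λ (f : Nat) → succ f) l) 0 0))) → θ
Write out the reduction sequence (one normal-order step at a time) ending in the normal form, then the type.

reduction (normal order):
  λ (θ : (λ (o : Type₁) → o) ((λ (v : Type₁) → λ (τ : Nat) → v) Type₀ ((λ (α : Nat) → λ (l : Nat) → elimNat (λ (a : Nat) → Nat) α (λ (g : Nat) → λ (f : Nat) → succ f) l) 0 0))) → θ
  ~> λ (θ : (λ (o : Type₁) → λ (v : Nat) → o) Type₀ ((λ (τ : Nat) → λ (α : Nat) → elimNat (λ (l : Nat) → Nat) τ (λ (a : Nat) → λ (g : Nat) → succ g) α) 0 0)) → θ
  ~> λ (θ : (λ (o : Nat) → Type₀) ((λ (v : Nat) → λ (τ : Nat) → elimNat (λ (α : Nat) → Nat) v (λ (l : Nat) → λ (a : Nat) → succ a) τ) 0 0)) → θ
  ~> λ (θ : Type₀) → θ
inferred type:
  Type₀ → Type₀


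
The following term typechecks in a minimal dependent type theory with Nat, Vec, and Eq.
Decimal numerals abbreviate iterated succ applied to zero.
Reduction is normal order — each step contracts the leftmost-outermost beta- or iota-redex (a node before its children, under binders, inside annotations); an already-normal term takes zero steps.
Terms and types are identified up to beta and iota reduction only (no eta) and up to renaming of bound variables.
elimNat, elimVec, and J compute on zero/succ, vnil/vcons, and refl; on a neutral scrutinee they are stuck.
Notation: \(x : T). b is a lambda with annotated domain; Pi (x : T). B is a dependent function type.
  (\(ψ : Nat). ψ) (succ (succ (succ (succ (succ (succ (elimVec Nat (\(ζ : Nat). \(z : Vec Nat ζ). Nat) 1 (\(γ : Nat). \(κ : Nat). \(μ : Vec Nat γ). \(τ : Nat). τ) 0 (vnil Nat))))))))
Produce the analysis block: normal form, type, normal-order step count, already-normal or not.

normal form:
  7
inferred type:
  Nat
normal-order step count: 2
already normal: no
first contracted redex: a beta-redex


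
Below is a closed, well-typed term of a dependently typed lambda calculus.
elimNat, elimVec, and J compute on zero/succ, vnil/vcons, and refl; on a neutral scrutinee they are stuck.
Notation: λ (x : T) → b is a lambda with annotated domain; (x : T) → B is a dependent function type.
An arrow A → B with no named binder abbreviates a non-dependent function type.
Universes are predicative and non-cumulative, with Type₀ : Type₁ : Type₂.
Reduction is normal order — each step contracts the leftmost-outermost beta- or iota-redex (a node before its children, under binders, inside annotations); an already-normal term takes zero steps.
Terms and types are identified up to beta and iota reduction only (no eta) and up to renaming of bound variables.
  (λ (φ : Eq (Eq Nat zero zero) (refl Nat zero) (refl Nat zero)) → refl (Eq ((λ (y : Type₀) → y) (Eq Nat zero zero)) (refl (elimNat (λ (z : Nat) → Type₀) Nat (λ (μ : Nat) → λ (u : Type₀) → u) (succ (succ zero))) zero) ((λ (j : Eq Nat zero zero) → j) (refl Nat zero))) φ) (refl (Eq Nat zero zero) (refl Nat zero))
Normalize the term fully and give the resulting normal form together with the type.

reduced normal form:
  refl (Eq (Eq Nat zero zero) (refl Nat zero) (refl Nat zero)) (refl (Eq Nat zero zero) (refl Nat zero))
the term's type:
  Eq (Eq (Eq Nat zero zero) (refl Nat zero) (refl Nat zero)) (refl (Eq Nat zero zero) (refl Nat zero)) (refl (Eq Nat zero zero) (refl Nat zero))
observation: reduction starts at a beta-redex, and 10 normal-order steps reach the normal form.
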